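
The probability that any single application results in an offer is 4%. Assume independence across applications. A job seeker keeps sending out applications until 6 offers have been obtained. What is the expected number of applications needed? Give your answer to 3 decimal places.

Y = total applications until the sixth success; negative binomial with r=6, p=0.04.
E[Y] = r / p = 6 / 0.04 = 150.00000

150.000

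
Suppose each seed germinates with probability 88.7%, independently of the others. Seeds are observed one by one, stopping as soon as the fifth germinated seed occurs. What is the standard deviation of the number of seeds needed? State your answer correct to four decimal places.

0.8474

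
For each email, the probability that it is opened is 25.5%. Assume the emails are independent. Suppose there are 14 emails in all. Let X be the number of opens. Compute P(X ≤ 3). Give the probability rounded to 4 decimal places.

X ~ Binomial(14, 0.255); P(X ≤ 3) = Σ C(14,k) p^k (1−p)^(14−k) over k:
  k=0: C(14,0)·0.255^0·0.745^14 = 0.016225
  k=1: C(14,1)·0.255^1·0.745^13 = 0.077750
  k=2: C(14,2)·0.255^2·0.745^12 = 0.172980
  k=3: C(14,3)·0.255^3·0.745^11 = 0.236832
Total = 0.503788

0.5038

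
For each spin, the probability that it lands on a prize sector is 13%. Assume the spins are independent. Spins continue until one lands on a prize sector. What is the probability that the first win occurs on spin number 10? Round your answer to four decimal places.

0.0371

Geometric (trials to first success), p = 0.13.
P(Y = 10) = (1−p)^9 · p = 0.28554 · 0.13 = 0.037121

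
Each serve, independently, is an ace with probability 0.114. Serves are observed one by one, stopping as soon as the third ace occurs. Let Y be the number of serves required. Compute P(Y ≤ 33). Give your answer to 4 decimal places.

0.7423

Finishing within 33 serves ⇔ at least 3 successes in the first 33. With X ~ Binomial(33, 0.114), P(Y ≤ 33) = 1 − P(X ≤ 2).
  k=0: C(33,0)·0.114^0·0.886^33 = 0.018421
  k=1: C(33,1)·0.114^1·0.886^32 = 0.078216
  k=2: C(33,2)·0.114^2·0.886^31 = 0.161023
1 − 0.257661 = 0.742339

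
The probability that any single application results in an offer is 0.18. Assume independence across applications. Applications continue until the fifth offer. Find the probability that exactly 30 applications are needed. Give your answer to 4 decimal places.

Y = trial on which the fifth success occurs; negative binomial, r=5, p=0.18.
P(Y=30) = C(29,4) · p^5 · (1−p)^25
= 23751 · 0.00018896 · 0.007004 = 0.031433

0.0314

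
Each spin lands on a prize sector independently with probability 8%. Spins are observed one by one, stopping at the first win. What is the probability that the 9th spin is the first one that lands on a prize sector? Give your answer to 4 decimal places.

0.0411

Geometric (trials to first success), p = 0.08.
P(Y = 9) = (1−p)^8 · p = 0.51322 · 0.08 = 0.041058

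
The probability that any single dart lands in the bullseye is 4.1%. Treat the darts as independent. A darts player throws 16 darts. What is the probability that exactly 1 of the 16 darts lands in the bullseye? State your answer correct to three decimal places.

X ~ Binomial(n=16, p=0.041).
P(X=1) = C(16,1) · p^1 · (1−p)^15
= 16 · 0.041 · 0.53368 = 0.35009

0.350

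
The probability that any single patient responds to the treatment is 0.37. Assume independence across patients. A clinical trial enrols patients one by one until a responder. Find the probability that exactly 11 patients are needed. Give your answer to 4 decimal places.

0.0036

Geometric (trials to first success), p = 0.37.
P(Y = 11) = (1−p)^10 · p = 0.0098493 · 0.37 = 0.003644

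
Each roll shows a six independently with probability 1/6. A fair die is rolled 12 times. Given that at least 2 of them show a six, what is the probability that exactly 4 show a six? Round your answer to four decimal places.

X ~ Binomial(12, 0.166667). Want P(X=4 | X≥2) = P(X=4) / P(X≥2).
P(X=4) = C(12,4)·0.166667^4·0.833333^8 = 0.088828
P(X≥2) = 1 − 0.112157 − 0.269176 = 0.618667
Ratio = 0.088828 / 0.618667 = 0.143580

0.1436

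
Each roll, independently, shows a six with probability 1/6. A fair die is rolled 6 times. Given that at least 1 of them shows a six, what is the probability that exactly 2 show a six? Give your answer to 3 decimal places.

X ~ Binomial(6, 0.166667). Want P(X=2 | X≥1) = P(X=2) / P(X≥1).
P(X=2) = C(6,2)·0.166667^2·0.833333^4 = 0.20094
P(X≥1) = 1 − 0.33490 = 0.66510
Ratio = 0.20094 / 0.66510 = 0.30212

0.302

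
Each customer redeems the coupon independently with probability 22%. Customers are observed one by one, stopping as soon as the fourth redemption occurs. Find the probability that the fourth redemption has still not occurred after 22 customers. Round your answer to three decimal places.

0.254

Needing more than 22 customers ⇔ fewer than 4 successes in the first 22. With X ~ Binomial(22, 0.22), P(Y > 22) = P(X ≤ 3).
  k=0: C(22,0)·0.22^0·0.78^22 = 0.00423
  k=1: C(22,1)·0.22^1·0.78^21 = 0.02623
  k=2: C(22,2)·0.22^2·0.78^20 = 0.07769
  k=3: C(22,3)·0.22^3·0.78^19 = 0.14608
P(X ≤ 3) = 0.25423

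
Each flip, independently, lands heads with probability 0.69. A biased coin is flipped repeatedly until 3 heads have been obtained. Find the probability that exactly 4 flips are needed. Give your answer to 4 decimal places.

Y = trial on which the third success occurs; negative binomial, r=3, p=0.69.
P(Y=4) = C(3,2) · p^3 · (1−p)^1
= 3 · 0.32851 · 0.31 = 0.305513

0.3055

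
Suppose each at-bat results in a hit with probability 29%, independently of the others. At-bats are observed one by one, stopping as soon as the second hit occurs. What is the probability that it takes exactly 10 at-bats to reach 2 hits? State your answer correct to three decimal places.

0.049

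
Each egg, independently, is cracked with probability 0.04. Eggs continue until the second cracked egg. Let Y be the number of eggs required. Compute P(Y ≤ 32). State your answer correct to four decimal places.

Finishing within 32 eggs ⇔ at least 2 successes in the first 32. With X ~ Binomial(32, 0.04), P(Y ≤ 32) = 1 − P(X ≤ 1).
  k=0: C(32,0)·0.04^0·0.96^32 = 0.270819
  k=1: C(32,1)·0.04^1·0.96^31 = 0.361092
1 − 0.631911 = 0.368089

0.3681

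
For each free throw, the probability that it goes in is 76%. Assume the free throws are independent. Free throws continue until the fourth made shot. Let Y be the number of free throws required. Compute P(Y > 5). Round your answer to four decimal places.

Needing more than 5 free throws ⇔ fewer than 4 successes in the first 5. With X ~ Binomial(5, 0.76), P(Y > 5) = P(X ≤ 3).
  k=0: C(5,0)·0.76^0·0.24^5 = 0.000796
  k=1: C(5,1)·0.76^1·0.24^4 = 0.012607
  k=2: C(5,2)·0.76^2·0.24^3 = 0.079847
  k=3: C(5,3)·0.76^3·0.24^2 = 0.252850
P(X ≤ 3) = 0.346101

0.3461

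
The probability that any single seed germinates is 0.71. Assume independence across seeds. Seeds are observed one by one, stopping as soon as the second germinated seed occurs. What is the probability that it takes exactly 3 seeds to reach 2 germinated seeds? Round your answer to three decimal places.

0.292

Y = trial on which the second success occurs; negative binomial, r=2, p=0.71.
P(Y=3) = C(2,1) · p^2 · (1−p)^1
= 2 · 0.5041 · 0.29 = 0.29238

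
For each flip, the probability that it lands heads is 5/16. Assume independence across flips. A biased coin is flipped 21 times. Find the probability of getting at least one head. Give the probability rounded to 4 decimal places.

0.9996

P(at least one) = 1 − P(none) = 1 − (1 − 0.3125)^21
= 1 − 0.000383 = 0.999617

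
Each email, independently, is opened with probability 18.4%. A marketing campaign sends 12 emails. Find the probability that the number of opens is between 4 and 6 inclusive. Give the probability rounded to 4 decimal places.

X ~ Binomial(12, 0.184); P(4 ≤ X ≤ 6) = Σ C(12,k) p^k (1−p)^(12−k) over k:
  k=4: C(12,4)·0.184^4·0.816^8 = 0.111532
  k=5: C(12,5)·0.184^5·0.816^7 = 0.040239
  k=6: C(12,6)·0.184^6·0.816^6 = 0.010586
Total = 0.162356

0.1624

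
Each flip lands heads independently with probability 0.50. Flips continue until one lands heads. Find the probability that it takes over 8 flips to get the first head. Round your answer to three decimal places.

0.004

Y = number of flips to the first success; geometric, p = 0.50.
P(Y > 8) = P(first 8 all fail) = (1−p)^8 = 0.00391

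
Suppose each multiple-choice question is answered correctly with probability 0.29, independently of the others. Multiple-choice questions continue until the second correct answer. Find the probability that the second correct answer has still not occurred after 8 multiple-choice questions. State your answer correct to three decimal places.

Needing more than 8 multiple-choice questions ⇔ fewer than 2 successes in the first 8. With X ~ Binomial(8, 0.29), P(Y > 8) = P(X ≤ 1).
  k=0: C(8,0)·0.29^0·0.71^8 = 0.06458
  k=1: C(8,1)·0.29^1·0.71^7 = 0.21101
P(X ≤ 1) = 0.27558

0.276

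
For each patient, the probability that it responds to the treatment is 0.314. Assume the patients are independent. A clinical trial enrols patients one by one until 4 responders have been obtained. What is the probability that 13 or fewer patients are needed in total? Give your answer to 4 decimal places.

0.6221

Finishing within 13 patients ⇔ at least 4 successes in the first 13. With X ~ Binomial(13, 0.314), P(Y ≤ 13) = 1 − P(X ≤ 3).
  k=0: C(13,0)·0.314^0·0.686^13 = 0.007451
  k=1: C(13,1)·0.314^1·0.686^12 = 0.044337
  k=2: C(13,2)·0.314^2·0.686^11 = 0.121764
  k=3: C(13,3)·0.314^3·0.686^10 = 0.204360
1 − 0.377912 = 0.622088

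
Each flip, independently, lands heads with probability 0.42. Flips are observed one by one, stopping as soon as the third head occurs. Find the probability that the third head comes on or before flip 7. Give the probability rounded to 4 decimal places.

0.6229

Finishing within 7 flips ⇔ at least 3 successes in the first 7. With X ~ Binomial(7, 0.42), P(Y ≤ 7) = 1 − P(X ≤ 2).
  k=0: C(7,0)·0.42^0·0.58^7 = 0.022080
  k=1: C(7,1)·0.42^1·0.58^6 = 0.111922
  k=2: C(7,2)·0.42^2·0.58^5 = 0.243141
1 − 0.377143 = 0.622857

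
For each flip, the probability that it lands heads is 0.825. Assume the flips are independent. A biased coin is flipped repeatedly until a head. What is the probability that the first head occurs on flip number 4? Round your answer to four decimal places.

0.0044

Geometric (trials to first success), p = 0.825.
P(Y = 4) = (1−p)^3 · p = 0.0053594 · 0.825 = 0.004421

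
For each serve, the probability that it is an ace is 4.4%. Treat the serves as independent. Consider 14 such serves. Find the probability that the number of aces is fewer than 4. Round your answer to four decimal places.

0.9974

X ~ Binomial(14, 0.044); P(X ≤ 3) = Σ C(14,k) p^k (1−p)^(14−k) over k:
  k=0: C(14,0)·0.044^0·0.956^14 = 0.532611
  k=1: C(14,1)·0.044^1·0.956^13 = 0.343189
  k=2: C(14,2)·0.044^2·0.956^12 = 0.102670
  k=3: C(14,3)·0.044^3·0.956^11 = 0.018901
Total = 0.997371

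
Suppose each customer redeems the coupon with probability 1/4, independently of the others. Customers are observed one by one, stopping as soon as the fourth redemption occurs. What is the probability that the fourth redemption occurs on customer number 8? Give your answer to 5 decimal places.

0.04326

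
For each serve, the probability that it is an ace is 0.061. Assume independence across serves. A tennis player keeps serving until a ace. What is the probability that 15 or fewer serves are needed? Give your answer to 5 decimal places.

0.61097

Y = number of serves to the first success; geometric, p = 0.061.
P(Y ≤ 15) = 1 − (1−p)^15 = 1 − 0.3890307 = 0.6109693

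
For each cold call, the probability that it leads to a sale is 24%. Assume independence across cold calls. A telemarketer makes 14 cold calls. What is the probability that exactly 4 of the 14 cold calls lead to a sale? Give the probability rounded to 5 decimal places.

X ~ Binomial(n=14, p=0.24).
P(X=4) = C(14,4) · p^4 · (1−p)^10
= 1001 · 0.0033178 · 0.064289 = 0.2135084

0.21351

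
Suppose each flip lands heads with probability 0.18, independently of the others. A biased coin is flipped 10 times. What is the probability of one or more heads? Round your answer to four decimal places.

0.8626

P(at least one) = 1 − P(none) = 1 − (1 − 0.18)^10
= 1 − 0.137448 = 0.862552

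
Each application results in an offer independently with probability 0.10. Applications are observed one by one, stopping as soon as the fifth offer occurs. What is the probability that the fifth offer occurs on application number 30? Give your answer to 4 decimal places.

Y = trial on which the fifth success occurs; negative binomial, r=5, p=0.10.
P(Y=30) = C(29,4) · p^5 · (1−p)^25
= 23751 · 1e-05 · 0.07179 = 0.017051

0.0171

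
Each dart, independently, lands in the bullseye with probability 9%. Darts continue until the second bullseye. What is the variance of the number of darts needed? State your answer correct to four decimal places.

Y = total darts until the second success; negative binomial with r=2, p=0.09.
Var(Y) = r(1−p)/p² = 2·0.91 / 0.09² = 224.691358

224.6914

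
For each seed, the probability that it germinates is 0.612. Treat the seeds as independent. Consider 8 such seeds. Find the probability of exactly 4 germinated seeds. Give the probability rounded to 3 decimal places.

0.223

X ~ Binomial(n=8, p=0.612).
P(X=4) = C(8,4) · p^4 · (1−p)^4
= 70 · 0.14028 · 0.022663 = 0.22255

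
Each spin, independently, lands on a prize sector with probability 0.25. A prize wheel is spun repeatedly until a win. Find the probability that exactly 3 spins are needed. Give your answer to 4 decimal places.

Geometric (trials to first success), p = 0.25.
P(Y = 3) = (1−p)^2 · p = 0.5625 · 0.25 = 0.140625

0.1406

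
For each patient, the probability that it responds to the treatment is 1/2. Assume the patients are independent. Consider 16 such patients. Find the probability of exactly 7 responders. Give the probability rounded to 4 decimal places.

0.1746

X ~ Binomial(n=16, p=0.50).
P(X=7) = C(16,7) · p^7 · (1−p)^9
= 11440 · 0.0078125 · 0.0019531 = 0.174561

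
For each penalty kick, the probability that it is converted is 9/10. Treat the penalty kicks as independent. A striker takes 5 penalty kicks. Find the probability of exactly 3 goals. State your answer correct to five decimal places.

0.07290

X ~ Binomial(n=5, p=0.90).
P(X=3) = C(5,3) · p^3 · (1−p)^2
= 10 · 0.729 · 0.01 = 0.0729000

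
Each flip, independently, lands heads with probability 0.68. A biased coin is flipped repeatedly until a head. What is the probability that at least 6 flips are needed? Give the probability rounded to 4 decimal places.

0.0034

Y = number of flips to the first success; geometric, p = 0.68.
P(Y > 5) = P(first 5 all fail) = (1−p)^5 = 0.003355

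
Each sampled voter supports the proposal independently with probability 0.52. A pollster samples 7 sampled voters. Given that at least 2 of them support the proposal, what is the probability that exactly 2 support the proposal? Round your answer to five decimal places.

0.15237

X ~ Binomial(7, 0.52). Want P(X=2 | X≥2) = P(X=2) / P(X≥2).
P(X=2) = C(7,2)·0.52^2·0.48^5 = 0.1446879
P(X≥2) = 1 − 0.0058707 − 0.0445193 = 0.9496100
Ratio = 0.1446879 / 0.9496100 = 0.1523656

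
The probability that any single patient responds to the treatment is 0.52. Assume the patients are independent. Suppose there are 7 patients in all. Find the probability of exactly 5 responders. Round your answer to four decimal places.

0.1840

X ~ Binomial(n=7, p=0.52).
P(X=5) = C(7,5) · p^5 · (1−p)^2
= 21 · 0.03802 · 0.2304 = 0.183958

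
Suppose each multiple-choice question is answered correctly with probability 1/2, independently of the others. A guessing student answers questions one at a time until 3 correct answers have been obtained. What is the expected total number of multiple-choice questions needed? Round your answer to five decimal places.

Y = total multiple-choice questions until the third success; negative binomial with r=3, p=0.50.
E[Y] = r / p = 3 / 0.50 = 6.0000000

6.00000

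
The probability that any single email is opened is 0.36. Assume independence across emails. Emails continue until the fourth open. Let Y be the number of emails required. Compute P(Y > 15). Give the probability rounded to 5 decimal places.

Needing more than 15 emails ⇔ fewer than 4 successes in the first 15. With X ~ Binomial(15, 0.36), P(Y > 15) = P(X ≤ 3).
  k=0: C(15,0)·0.36^0·0.64^15 = 0.0012379
  k=1: C(15,1)·0.36^1·0.64^14 = 0.0104451
  k=2: C(15,2)·0.36^2·0.64^13 = 0.0411277
  k=3: C(15,3)·0.36^3·0.64^12 = 0.1002487
P(X ≤ 3) = 0.1530594

0.15306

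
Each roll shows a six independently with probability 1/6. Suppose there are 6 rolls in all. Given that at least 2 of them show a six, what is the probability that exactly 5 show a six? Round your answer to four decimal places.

0.0024

X ~ Binomial(6, 0.166667). Want P(X=5 | X≥2) = P(X=5) / P(X≥2).
P(X=5) = C(6,5)·0.166667^5·0.833333^1 = 0.000643
P(X≥2) = 1 − 0.334898 − 0.401878 = 0.263224
Ratio = 0.000643 / 0.263224 = 0.002443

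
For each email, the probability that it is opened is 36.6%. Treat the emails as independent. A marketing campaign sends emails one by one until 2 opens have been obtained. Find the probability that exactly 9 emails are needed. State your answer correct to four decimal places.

Y = trial on which the second success occurs; negative binomial, r=2, p=0.366.
P(Y=9) = C(8,1) · p^2 · (1−p)^7
= 8 · 0.13396 · 0.041174 = 0.044124

0.0441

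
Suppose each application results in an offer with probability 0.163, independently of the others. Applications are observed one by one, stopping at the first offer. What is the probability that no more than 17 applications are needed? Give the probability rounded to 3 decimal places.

Y = number of applications to the first success; geometric, p = 0.163.
P(Y ≤ 17) = 1 − (1−p)^17 = 1 − 0.04857 = 0.95143

0.951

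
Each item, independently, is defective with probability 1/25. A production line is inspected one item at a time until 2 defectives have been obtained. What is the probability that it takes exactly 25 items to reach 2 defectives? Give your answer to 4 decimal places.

0.0150

Y = trial on which the second success occurs; negative binomial, r=2, p=0.04.
P(Y=25) = C(24,1) · p^2 · (1−p)^23
= 24 · 0.0016 · 0.39106 = 0.015017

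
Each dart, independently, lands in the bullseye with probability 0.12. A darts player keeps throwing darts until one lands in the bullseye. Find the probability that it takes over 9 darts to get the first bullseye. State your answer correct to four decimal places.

0.3165

Y = number of darts to the first success; geometric, p = 0.12.
P(Y > 9) = P(first 9 all fail) = (1−p)^9 = 0.316478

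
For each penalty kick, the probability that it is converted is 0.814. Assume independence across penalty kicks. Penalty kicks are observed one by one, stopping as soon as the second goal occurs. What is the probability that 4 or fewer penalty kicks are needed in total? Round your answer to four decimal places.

0.9779

Finishing within 4 penalty kicks ⇔ at least 2 successes in the first 4. With X ~ Binomial(4, 0.814), P(Y ≤ 4) = 1 − P(X ≤ 1).
  k=0: C(4,0)·0.814^0·0.186^4 = 0.001197
  k=1: C(4,1)·0.814^1·0.186^3 = 0.020952
1 − 0.022149 = 0.977851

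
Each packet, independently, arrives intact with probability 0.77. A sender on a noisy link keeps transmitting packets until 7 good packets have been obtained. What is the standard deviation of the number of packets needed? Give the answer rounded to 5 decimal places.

Y = total packets until the seventh success; negative binomial with r=7, p=0.77.
SD(Y) = √[r(1−p)/p²] = √(2.7154664) = 1.6478672

1.64787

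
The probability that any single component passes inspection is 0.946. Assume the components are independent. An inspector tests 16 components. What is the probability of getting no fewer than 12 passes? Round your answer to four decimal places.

0.9988

X ~ Binomial(16, 0.946); P(X ≥ 12) = Σ C(16,k) p^k (1−p)^(16−k) over k:
  k=12: C(16,12)·0.946^12·0.054^4 = 0.007950
  k=13: C(16,13)·0.946^13·0.054^3 = 0.042850
  k=14: C(16,14)·0.946^14·0.054^2 = 0.160859
  k=15: C(16,15)·0.946^15·0.054^1 = 0.375734
  k=16: C(16,16)·0.946^16·0.054^0 = 0.411394
Total = 0.998787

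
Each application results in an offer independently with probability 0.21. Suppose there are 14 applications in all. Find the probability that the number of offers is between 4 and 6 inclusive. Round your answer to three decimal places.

0.321

X ~ Binomial(14, 0.21); P(4 ≤ X ≤ 6) = Σ C(14,k) p^k (1−p)^(14−k) over k:
  k=4: C(14,4)·0.21^4·0.79^10 = 0.18432
  k=5: C(14,5)·0.21^5·0.79^9 = 0.09800
  k=6: C(14,6)·0.21^6·0.79^8 = 0.03907
Total = 0.32139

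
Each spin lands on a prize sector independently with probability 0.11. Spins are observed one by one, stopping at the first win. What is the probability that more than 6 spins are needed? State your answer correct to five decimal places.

Y = number of spins to the first success; geometric, p = 0.11.
P(Y > 6) = P(first 6 all fail) = (1−p)^6 = 0.4969813

0.49698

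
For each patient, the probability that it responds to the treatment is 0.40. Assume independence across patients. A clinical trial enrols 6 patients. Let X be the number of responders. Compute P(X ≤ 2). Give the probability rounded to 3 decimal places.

0.544

X ~ Binomial(6, 0.40); P(X ≤ 2) = Σ C(6,k) p^k (1−p)^(6−k) over k:
  k=0: C(6,0)·0.40^0·0.60^6 = 0.04666
  k=1: C(6,1)·0.40^1·0.60^5 = 0.18662
  k=2: C(6,2)·0.40^2·0.60^4 = 0.31104
Total = 0.54432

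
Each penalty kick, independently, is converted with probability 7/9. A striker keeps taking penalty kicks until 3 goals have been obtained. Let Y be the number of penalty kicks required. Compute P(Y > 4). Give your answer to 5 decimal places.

0.21582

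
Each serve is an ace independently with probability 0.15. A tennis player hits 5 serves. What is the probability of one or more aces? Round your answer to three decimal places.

0.556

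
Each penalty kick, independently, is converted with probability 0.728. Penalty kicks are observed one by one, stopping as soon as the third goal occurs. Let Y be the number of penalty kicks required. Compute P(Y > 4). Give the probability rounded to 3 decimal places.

Needing more than 4 penalty kicks ⇔ fewer than 3 successes in the first 4. With X ~ Binomial(4, 0.728), P(Y > 4) = P(X ≤ 2).
  k=0: C(4,0)·0.728^0·0.272^4 = 0.00547
  k=1: C(4,1)·0.728^1·0.272^3 = 0.05860
  k=2: C(4,2)·0.728^2·0.272^2 = 0.23526
P(X ≤ 2) = 0.29934

0.299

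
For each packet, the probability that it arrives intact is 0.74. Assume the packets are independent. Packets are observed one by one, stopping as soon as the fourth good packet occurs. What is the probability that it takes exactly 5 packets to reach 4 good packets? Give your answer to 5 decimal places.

Y = trial on which the fourth success occurs; negative binomial, r=4, p=0.74.
P(Y=5) = C(4,3) · p^4 · (1−p)^1
= 4 · 0.29987 · 0.26 = 0.3118604

0.31186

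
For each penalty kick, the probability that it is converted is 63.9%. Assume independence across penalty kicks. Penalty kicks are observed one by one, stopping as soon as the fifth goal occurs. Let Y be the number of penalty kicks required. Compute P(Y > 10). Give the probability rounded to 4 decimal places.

Needing more than 10 penalty kicks ⇔ fewer than 5 successes in the first 10. With X ~ Binomial(10, 0.639), P(Y > 10) = P(X ≤ 4).
  k=0: C(10,0)·0.639^0·0.361^10 = 0.000038
  k=1: C(10,1)·0.639^1·0.361^9 = 0.000665
  k=2: C(10,2)·0.639^2·0.361^8 = 0.005300
  k=3: C(10,3)·0.639^3·0.361^7 = 0.025017
  k=4: C(10,4)·0.639^4·0.361^6 = 0.077494
P(X ≤ 4) = 0.108513

0.1085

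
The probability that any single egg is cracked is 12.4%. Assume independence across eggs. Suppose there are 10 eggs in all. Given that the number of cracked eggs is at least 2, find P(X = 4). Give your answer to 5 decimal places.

0.06280

X ~ Binomial(10, 0.124). Want P(X=4 | X≥2) = P(X=4) / P(X≥2).
P(X=4) = C(10,4)·0.124^4·0.876^6 = 0.0224352
P(X≥2) = 1 − 0.2660977 − 0.3766679 = 0.3572344
Ratio = 0.0224352 / 0.3572344 = 0.0628026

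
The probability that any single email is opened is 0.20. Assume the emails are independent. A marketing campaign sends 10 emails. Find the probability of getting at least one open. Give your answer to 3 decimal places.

P(at least one) = 1 − P(none) = 1 − (1 − 0.20)^10
= 1 − 0.10737 = 0.89263

0.893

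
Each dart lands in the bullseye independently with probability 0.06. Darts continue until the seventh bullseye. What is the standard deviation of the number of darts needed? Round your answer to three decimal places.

Y = total darts until the seventh success; negative binomial with r=7, p=0.06.
SD(Y) = √[r(1−p)/p²] = √(1827.77778) = 42.75252

42.753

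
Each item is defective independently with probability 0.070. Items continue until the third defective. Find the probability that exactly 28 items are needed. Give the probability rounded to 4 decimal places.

0.0196

Y = trial on which the third success occurs; negative binomial, r=3, p=0.07.
P(Y=28) = C(27,2) · p^3 · (1−p)^25
= 351 · 0.000343 · 0.16296 = 0.019619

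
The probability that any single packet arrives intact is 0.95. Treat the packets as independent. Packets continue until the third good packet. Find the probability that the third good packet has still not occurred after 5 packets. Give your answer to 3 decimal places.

Needing more than 5 packets ⇔ fewer than 3 successes in the first 5. With X ~ Binomial(5, 0.95), P(Y > 5) = P(X ≤ 2).
  k=0: C(5,0)·0.95^0·0.05^5 = 0.00000
  k=1: C(5,1)·0.95^1·0.05^4 = 0.00003
  k=2: C(5,2)·0.95^2·0.05^3 = 0.00113
P(X ≤ 2) = 0.00116

0.001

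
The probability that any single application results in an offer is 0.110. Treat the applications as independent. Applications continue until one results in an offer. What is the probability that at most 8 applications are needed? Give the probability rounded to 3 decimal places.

0.606

Y = number of applications to the first success; geometric, p = 0.11.
P(Y ≤ 8) = 1 − (1−p)^8 = 1 − 0.39366 = 0.60634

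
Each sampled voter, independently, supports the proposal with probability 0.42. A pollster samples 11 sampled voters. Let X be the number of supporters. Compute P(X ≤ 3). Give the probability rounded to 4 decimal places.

X ~ Binomial(11, 0.42); P(X ≤ 3) = Σ C(11,k) p^k (1−p)^(11−k) over k:
  k=0: C(11,0)·0.42^0·0.58^11 = 0.002499
  k=1: C(11,1)·0.42^1·0.58^10 = 0.019903
  k=2: C(11,2)·0.42^2·0.58^9 = 0.072063
  k=3: C(11,3)·0.42^3·0.58^8 = 0.156551
Total = 0.251016

0.2510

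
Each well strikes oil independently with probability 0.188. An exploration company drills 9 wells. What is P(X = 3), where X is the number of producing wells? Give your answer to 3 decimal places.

X ~ Binomial(n=9, p=0.188).
P(X=3) = C(9,3) · p^3 · (1−p)^6
= 84 · 0.0066447 · 0.28664 = 0.15999

0.160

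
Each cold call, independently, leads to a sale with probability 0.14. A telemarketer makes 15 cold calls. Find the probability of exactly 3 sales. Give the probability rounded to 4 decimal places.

X ~ Binomial(n=15, p=0.14).
P(X=3) = C(15,3) · p^3 · (1−p)^12
= 455 · 0.002744 · 0.16367 = 0.204351

0.2044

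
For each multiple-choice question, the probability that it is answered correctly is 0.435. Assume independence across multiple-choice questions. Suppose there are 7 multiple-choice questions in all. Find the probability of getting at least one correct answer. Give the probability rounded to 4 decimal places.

P(at least one) = 1 − P(none) = 1 − (1 − 0.435)^7
= 1 − 0.018380 = 0.981620

0.9816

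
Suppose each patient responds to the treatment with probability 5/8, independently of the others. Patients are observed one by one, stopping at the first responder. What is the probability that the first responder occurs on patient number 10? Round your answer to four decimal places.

0.0001

Geometric (trials to first success), p = 0.625.
P(Y = 10) = (1−p)^9 · p = 0.00014665 · 0.625 = 0.000092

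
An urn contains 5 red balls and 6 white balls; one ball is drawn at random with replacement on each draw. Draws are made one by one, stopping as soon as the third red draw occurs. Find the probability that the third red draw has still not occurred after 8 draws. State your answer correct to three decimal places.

Needing more than 8 draws ⇔ fewer than 3 successes in the first 8. With X ~ Binomial(8, 0.454545), P(Y > 8) = P(X ≤ 2).
  k=0: C(8,0)·0.454545^0·0.545455^8 = 0.00784
  k=1: C(8,1)·0.454545^1·0.545455^7 = 0.05224
  k=2: C(8,2)·0.454545^2·0.545455^6 = 0.15236
P(X ≤ 2) = 0.21243

0.212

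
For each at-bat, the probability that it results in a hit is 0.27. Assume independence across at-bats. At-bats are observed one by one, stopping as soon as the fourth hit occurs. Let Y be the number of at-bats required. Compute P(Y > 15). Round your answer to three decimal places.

Needing more than 15 at-bats ⇔ fewer than 4 successes in the first 15. With X ~ Binomial(15, 0.27), P(Y > 15) = P(X ≤ 3).
  k=0: C(15,0)·0.27^0·0.73^15 = 0.00891
  k=1: C(15,1)·0.27^1·0.73^14 = 0.04943
  k=2: C(15,2)·0.27^2·0.73^13 = 0.12797
  k=3: C(15,3)·0.27^3·0.73^12 = 0.20511
P(X ≤ 3) = 0.39141

0.391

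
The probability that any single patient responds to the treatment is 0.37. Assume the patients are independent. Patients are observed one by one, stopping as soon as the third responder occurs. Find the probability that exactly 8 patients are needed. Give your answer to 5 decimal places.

Y = trial on which the third success occurs; negative binomial, r=3, p=0.37.
P(Y=8) = C(7,2) · p^3 · (1−p)^5
= 21 · 0.050653 · 0.099244 = 0.1055668

0.10557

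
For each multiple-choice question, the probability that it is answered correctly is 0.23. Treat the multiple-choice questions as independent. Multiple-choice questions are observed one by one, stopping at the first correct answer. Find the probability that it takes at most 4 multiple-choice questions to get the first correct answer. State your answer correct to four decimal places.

0.6485

Y = number of multiple-choice questions to the first success; geometric, p = 0.23.
P(Y ≤ 4) = 1 − (1−p)^4 = 1 − 0.351530 = 0.648470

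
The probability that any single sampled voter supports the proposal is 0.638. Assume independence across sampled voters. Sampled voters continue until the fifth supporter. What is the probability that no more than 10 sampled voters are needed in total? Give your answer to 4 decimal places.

0.8902

Finishing within 10 sampled voters ⇔ at least 5 successes in the first 10. With X ~ Binomial(10, 0.638), P(Y ≤ 10) = 1 − P(X ≤ 4).
  k=0: C(10,0)·0.638^0·0.362^10 = 0.000039
  k=1: C(10,1)·0.638^1·0.362^9 = 0.000681
  k=2: C(10,2)·0.638^2·0.362^8 = 0.005402
  k=3: C(10,3)·0.638^3·0.362^7 = 0.025387
  k=4: C(10,4)·0.638^4·0.362^6 = 0.078298
1 − 0.109806 = 0.890194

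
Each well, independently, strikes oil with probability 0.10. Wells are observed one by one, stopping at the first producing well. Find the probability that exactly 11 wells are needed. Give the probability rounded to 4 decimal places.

0.0349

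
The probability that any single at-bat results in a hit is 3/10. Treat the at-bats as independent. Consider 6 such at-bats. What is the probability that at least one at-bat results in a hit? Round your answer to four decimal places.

0.8824

P(at least one) = 1 − P(none) = 1 − (1 − 0.30)^6
= 1 − 0.117649 = 0.882351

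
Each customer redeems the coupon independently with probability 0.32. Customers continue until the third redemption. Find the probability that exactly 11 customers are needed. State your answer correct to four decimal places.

0.0674

Y = trial on which the third success occurs; negative binomial, r=3, p=0.32.
P(Y=11) = C(10,2) · p^3 · (1−p)^8
= 45 · 0.032768 · 0.045716 = 0.067411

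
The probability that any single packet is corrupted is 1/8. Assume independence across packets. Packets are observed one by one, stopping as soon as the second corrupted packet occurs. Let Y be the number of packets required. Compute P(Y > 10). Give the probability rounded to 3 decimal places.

Needing more than 10 packets ⇔ fewer than 2 successes in the first 10. With X ~ Binomial(10, 0.125), P(Y > 10) = P(X ≤ 1).
  k=0: C(10,0)·0.125^0·0.875^10 = 0.26308
  k=1: C(10,1)·0.125^1·0.875^9 = 0.37582
P(X ≤ 1) = 0.63890

0.639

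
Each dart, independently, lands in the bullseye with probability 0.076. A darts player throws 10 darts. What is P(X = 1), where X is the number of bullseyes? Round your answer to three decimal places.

0.373

X ~ Binomial(n=10, p=0.076).
P(X=1) = C(10,1) · p^1 · (1−p)^9
= 10 · 0.076 · 0.49096 = 0.37313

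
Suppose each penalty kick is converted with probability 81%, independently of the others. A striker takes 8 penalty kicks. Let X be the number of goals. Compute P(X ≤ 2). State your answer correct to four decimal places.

0.0009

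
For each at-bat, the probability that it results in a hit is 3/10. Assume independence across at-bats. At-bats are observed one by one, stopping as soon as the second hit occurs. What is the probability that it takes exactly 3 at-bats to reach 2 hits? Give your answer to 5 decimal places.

0.12600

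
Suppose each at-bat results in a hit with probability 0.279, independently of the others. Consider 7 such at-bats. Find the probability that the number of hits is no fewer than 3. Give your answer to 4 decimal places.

0.3059

X ~ Binomial(7, 0.279); P(X ≥ 3) = Σ C(7,k) p^k (1−p)^(7−k) over k:
  k=3: C(7,3)·0.279^3·0.721^4 = 0.205410
  k=4: C(7,4)·0.279^4·0.721^3 = 0.079486
  k=5: C(7,5)·0.279^5·0.721^2 = 0.018455
  k=6: C(7,6)·0.279^6·0.721^1 = 0.002380
  k=7: C(7,7)·0.279^7·0.721^0 = 0.000132
Total = 0.305863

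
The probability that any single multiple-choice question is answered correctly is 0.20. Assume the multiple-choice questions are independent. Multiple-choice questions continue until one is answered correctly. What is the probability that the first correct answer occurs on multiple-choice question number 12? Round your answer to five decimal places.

Geometric (trials to first success), p = 0.20.
P(Y = 12) = (1−p)^11 · p = 0.085899 · 0.20 = 0.0171799

0.01718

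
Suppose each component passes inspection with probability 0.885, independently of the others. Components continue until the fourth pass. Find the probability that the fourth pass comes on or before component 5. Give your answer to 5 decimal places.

0.89562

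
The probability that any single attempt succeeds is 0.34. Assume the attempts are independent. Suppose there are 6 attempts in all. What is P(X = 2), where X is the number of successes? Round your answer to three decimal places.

X ~ Binomial(n=6, p=0.34).
P(X=2) = C(6,2) · p^2 · (1−p)^4
= 15 · 0.1156 · 0.18975 = 0.32902

0.329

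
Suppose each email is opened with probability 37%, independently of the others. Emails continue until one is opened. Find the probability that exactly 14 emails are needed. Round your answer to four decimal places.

0.0009

Geometric (trials to first success), p = 0.37.
P(Y = 14) = (1−p)^13 · p = 0.0024628 · 0.37 = 0.000911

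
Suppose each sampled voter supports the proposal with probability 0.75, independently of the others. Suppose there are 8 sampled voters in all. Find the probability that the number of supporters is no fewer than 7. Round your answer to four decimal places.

X ~ Binomial(8, 0.75); P(X ≥ 7) = Σ C(8,k) p^k (1−p)^(8−k) over k:
  k=7: C(8,7)·0.75^7·0.25^1 = 0.266968
  k=8: C(8,8)·0.75^8·0.25^0 = 0.100113
Total = 0.367081

0.3671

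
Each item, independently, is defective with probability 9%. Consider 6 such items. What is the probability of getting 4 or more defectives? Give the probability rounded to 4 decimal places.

0.0008

X ~ Binomial(6, 0.09); P(X ≥ 4) = Σ C(6,k) p^k (1−p)^(6−k) over k:
  k=4: C(6,4)·0.09^4·0.91^2 = 0.000815
  k=5: C(6,5)·0.09^5·0.91^1 = 0.000032
  k=6: C(6,6)·0.09^6·0.91^0 = 0.000001
Total = 0.000848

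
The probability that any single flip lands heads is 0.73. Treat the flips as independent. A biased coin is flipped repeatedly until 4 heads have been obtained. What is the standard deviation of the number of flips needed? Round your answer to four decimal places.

Y = total flips until the fourth success; negative binomial with r=4, p=0.73.
SD(Y) = √[r(1−p)/p²] = √(2.026647) = 1.423603

1.4236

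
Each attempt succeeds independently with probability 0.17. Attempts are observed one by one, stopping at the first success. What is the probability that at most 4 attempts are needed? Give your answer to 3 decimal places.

Y = number of attempts to the first success; geometric, p = 0.17.
P(Y ≤ 4) = 1 − (1−p)^4 = 1 − 0.47458 = 0.52542

0.525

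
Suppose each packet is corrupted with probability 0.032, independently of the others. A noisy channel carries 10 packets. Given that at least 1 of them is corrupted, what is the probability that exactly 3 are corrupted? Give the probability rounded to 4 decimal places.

X ~ Binomial(10, 0.032). Want P(X=3 | X≥1) = P(X=3) / P(X≥1).
P(X=3) = C(10,3)·0.032^3·0.968^7 = 0.003132
P(X≥1) = 1 − 0.722360 = 0.277640
Ratio = 0.003132 / 0.277640 = 0.011279

0.0113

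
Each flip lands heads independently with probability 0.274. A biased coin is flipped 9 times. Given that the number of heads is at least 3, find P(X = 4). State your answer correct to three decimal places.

0.307

X ~ Binomial(9, 0.274). Want P(X=4 | X≥3) = P(X=4) / P(X≥3).
P(X=4) = C(9,4)·0.274^4·0.726^5 = 0.14324
P(X≥3) = 1 − 0.05603 − 0.19032 − 0.28732 = 0.46633
Ratio = 0.14324 / 0.46633 = 0.30716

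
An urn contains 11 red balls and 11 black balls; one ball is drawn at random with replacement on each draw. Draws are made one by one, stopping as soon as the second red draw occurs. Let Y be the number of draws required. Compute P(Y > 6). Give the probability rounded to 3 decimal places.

0.109

Needing more than 6 draws ⇔ fewer than 2 successes in the first 6. With X ~ Binomial(6, 0.50), P(Y > 6) = P(X ≤ 1).
  k=0: C(6,0)·0.50^0·0.50^6 = 0.01562
  k=1: C(6,1)·0.50^1·0.50^5 = 0.09375
P(X ≤ 1) = 0.10938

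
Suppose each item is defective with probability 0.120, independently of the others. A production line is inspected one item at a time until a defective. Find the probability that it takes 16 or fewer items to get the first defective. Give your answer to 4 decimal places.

Y = number of items to the first success; geometric, p = 0.12.
P(Y ≤ 16) = 1 − (1−p)^16 = 1 − 0.129337 = 0.870663

0.8707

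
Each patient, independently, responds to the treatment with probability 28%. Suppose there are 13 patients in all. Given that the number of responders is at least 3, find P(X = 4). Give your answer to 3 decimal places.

0.304

X ~ Binomial(13, 0.28). Want P(X=4 | X≥3) = P(X=4) / P(X≥3).
P(X=4) = C(13,4)·0.28^4·0.72^9 = 0.22852
P(X≥3) = 1 − 0.01397 − 0.07065 − 0.16484 = 0.75054
Ratio = 0.22852 / 0.75054 = 0.30448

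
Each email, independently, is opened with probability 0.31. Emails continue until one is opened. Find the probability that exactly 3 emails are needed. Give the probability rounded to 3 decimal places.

Geometric (trials to first success), p = 0.31.
P(Y = 3) = (1−p)^2 · p = 0.4761 · 0.31 = 0.14759

0.148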